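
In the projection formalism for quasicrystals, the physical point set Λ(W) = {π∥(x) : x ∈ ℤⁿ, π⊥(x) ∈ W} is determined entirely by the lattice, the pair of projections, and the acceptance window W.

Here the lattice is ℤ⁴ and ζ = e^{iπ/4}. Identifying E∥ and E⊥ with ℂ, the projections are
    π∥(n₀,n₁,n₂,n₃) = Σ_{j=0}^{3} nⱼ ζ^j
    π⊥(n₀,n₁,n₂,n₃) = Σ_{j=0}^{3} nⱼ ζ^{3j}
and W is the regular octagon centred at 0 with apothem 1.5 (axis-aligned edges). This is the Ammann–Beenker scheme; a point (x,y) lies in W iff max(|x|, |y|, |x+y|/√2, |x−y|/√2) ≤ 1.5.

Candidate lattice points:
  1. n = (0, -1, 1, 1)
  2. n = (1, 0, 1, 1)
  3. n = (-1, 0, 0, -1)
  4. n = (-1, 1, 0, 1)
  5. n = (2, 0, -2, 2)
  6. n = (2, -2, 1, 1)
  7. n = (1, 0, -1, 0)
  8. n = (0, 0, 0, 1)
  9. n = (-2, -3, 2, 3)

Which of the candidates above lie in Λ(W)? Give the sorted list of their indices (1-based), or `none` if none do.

Internal map: ζ^{3j} for j=0..3 gives (1,0), (−√2/2,√2/2), (0,−1), (√2/2,√2/2).
#1 (0, -1, 1, 1): internal (1.41421, -1.00000); octagon support 1.70711 vs apothem 1.5 → ∉ W
#2 (1, 0, 1, 1): internal (1.70711, -0.29289); octagon support 1.70711 vs apothem 1.5 → ∉ W
#3 (-1, 0, 0, -1): internal (-1.70711, -0.70711); octagon support 1.70711 vs apothem 1.5 → ∉ W
#4 (-1, 1, 0, 1): internal (-1.00000, 1.41421); octagon support 1.70711 vs apothem 1.5 → ∉ W
#5 (2, 0, -2, 2): internal (3.41421, 3.41421); octagon support 4.82843 vs apothem 1.5 → ∉ W
#6 (2, -2, 1, 1): internal (4.12132, -1.70711); octagon support 4.12132 vs apothem 1.5 → ∉ W
#7 (1, 0, -1, 0): internal (1.00000, 1.00000); octagon support 1.41421 vs apothem 1.5 → ∈ W
#8 (0, 0, 0, 1): internal (0.70711, 0.70711); octagon support 1.00000 vs apothem 1.5 → ∈ W
#9 (-2, -3, 2, 3): internal (2.24264, -2.00000); octagon support 3.00000 vs apothem 1.5 → ∉ W

7, 8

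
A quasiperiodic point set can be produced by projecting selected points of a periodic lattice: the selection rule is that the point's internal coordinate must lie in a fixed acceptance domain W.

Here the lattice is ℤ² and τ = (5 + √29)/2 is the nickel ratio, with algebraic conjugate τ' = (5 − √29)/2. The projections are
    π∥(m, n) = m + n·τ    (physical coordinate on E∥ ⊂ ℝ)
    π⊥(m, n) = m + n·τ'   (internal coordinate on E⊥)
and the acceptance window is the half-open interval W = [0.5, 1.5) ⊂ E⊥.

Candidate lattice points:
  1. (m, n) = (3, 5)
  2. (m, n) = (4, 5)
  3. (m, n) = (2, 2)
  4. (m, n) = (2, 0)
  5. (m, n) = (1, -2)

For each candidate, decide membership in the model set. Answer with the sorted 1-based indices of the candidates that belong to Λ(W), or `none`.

Numerically τ ≈ 5.19258 and τ' = −1/τ ≈ -0.19258.
candidate 1: (m,n)=(3,5) → π∥ = 3+5·τ ≈ 28.96291, π⊥ = 3+5·τ' ≈ 2.03709 ∉ [0.5, 1.5) ⇒ out
candidate 2: (m,n)=(4,5) → π∥ = 4+5·τ ≈ 29.96291, π⊥ = 4+5·τ' ≈ 3.03709 ∉ [0.5, 1.5) ⇒ out
candidate 3: (m,n)=(2,2) → π∥ = 2+2·τ ≈ 12.38516, π⊥ = 2+2·τ' ≈ 1.61484 ∉ [0.5, 1.5) ⇒ out
candidate 4: (m,n)=(2,0) → π∥ = 2+0·τ ≈ 2.00000, π⊥ = 2+0·τ' ≈ 2.00000 ∉ [0.5, 1.5) ⇒ out
candidate 5: (m,n)=(1,-2) → π∥ = 1-2·τ ≈ -9.38516, π⊥ = 1-2·τ' ≈ 1.38516 ∈ [0.5, 1.5) ⇒ IN Λ

5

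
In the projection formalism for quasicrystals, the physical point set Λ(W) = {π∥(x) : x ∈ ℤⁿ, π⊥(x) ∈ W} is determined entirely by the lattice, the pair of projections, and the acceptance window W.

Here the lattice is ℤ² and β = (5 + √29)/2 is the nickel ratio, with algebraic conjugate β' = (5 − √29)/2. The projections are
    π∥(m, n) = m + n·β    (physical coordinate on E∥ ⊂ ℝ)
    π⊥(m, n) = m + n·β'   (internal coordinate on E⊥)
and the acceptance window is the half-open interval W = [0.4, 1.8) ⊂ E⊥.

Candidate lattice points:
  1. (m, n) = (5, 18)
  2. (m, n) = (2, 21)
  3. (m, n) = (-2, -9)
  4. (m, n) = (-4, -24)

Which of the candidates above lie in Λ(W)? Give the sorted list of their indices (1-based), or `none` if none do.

β' = (5−√29)/2 ≈ -0.19258.
#1 (5,18): internal coord 5 + (18)·β' = +1.53352; +1.53352 ∈ [0.4, 1.8) → IN Λ
#2 (2,21): internal coord 2 + (21)·β' = -2.04423; -2.04423 ∉ [0.4, 1.8) → out
#3 (-2,-9): internal coord -2 + (-9)·β' = -0.26676; -0.26676 ∉ [0.4, 1.8) → out
#4 (-4,-24): internal coord -4 + (-24)·β' = +0.62198; +0.62198 ∈ [0.4, 1.8) → IN Λ

1, 4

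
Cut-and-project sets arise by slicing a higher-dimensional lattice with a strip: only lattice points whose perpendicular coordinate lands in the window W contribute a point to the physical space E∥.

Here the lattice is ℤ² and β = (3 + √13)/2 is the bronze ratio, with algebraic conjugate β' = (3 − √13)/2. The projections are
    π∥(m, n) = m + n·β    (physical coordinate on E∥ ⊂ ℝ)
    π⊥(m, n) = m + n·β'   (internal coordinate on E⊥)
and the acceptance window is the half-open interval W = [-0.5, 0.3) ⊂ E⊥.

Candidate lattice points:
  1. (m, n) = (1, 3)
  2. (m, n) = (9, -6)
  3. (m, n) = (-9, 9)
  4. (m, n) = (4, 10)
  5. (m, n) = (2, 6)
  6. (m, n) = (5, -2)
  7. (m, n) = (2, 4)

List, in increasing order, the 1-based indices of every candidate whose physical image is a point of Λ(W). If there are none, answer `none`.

1, 5

Compute β' = (3−√13)/2 = -0.302776, so π⊥(m,n) = m -0.302776·n.
[1] lift (1,3): star map gives 0.091673; window check -0.5 ≤ 0.091673 < 0.3 is true → IN Λ
[2] lift (9,-6): star map gives 10.816654; window check -0.5 ≤ 10.816654 < 0.3 is false → out
[3] lift (-9,9): star map gives -11.724981; window check -0.5 ≤ -11.724981 < 0.3 is false → out
[4] lift (4,10): star map gives 0.972244; window check -0.5 ≤ 0.972244 < 0.3 is false → out
[5] lift (2,6): star map gives 0.183346; window check -0.5 ≤ 0.183346 < 0.3 is true → IN Λ
[6] lift (5,-2): star map gives 5.605551; window check -0.5 ≤ 5.605551 < 0.3 is false → out
[7] lift (2,4): star map gives 0.788897; window check -0.5 ≤ 0.788897 < 0.3 is false → out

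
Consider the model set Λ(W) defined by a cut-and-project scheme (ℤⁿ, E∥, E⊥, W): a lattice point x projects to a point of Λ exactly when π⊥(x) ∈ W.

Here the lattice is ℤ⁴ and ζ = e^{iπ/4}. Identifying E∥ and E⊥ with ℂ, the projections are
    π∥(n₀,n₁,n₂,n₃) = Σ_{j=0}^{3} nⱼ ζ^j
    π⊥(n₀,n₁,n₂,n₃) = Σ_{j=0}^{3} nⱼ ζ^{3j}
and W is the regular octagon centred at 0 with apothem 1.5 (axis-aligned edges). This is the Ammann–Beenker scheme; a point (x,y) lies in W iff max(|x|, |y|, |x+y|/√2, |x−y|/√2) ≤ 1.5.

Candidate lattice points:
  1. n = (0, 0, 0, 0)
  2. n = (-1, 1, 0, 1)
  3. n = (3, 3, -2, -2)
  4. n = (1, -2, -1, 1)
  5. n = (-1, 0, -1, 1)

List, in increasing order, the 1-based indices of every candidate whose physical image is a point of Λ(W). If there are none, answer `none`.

With ζ = e^{iπ/4} the internal vectors are ζ^0,ζ^3,ζ^6,ζ^9.
candidate 1: n = (0, 0, 0, 0) → π⊥ ≈ (+0.000000, +0.000000); max(|x|,|y|,|x±y|/√2) = 0.000000 ≤ 1.5 ⇒ ∈ W
candidate 2: n = (-1, 1, 0, 1) → π⊥ ≈ (-1.000000, +1.414214); max(|x|,|y|,|x±y|/√2) = 1.707107 > 1.5 ⇒ ∉ W
candidate 3: n = (3, 3, -2, -2) → π⊥ ≈ (-0.535534, +2.707107); max(|x|,|y|,|x±y|/√2) = 2.707107 > 1.5 ⇒ ∉ W
candidate 4: n = (1, -2, -1, 1) → π⊥ ≈ (+3.121320, +0.292893); max(|x|,|y|,|x±y|/√2) = 3.121320 > 1.5 ⇒ ∉ W
candidate 5: n = (-1, 0, -1, 1) → π⊥ ≈ (-0.292893, +1.707107); max(|x|,|y|,|x±y|/√2) = 1.707107 > 1.5 ⇒ ∉ W

1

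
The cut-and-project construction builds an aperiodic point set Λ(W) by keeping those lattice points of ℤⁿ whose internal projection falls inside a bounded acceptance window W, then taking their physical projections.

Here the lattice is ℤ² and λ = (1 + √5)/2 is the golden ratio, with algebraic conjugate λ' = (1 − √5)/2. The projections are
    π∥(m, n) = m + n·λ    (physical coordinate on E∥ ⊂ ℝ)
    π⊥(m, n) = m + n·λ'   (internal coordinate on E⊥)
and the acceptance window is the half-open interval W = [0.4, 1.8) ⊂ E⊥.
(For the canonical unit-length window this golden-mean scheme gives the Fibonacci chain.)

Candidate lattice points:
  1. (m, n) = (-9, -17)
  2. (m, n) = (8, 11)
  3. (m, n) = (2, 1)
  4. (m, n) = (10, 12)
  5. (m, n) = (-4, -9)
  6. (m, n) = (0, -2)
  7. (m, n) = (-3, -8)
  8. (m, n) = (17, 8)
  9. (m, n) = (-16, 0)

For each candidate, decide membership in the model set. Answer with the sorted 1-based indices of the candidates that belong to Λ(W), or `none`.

Compute λ' = (1−√5)/2 = -0.6180, so π⊥(m,n) = m -0.6180·n.
candidate 1: (m,n)=(-9,-17) → π∥ = -9-17·λ ≈ -36.5066, π⊥ = -9-17·λ' ≈ 1.5066 ∈ [0.4, 1.8) ⇒ IN Λ
candidate 2: (m,n)=(8,11) → π∥ = 8+11·λ ≈ 25.7984, π⊥ = 8+11·λ' ≈ 1.2016 ∈ [0.4, 1.8) ⇒ IN Λ
candidate 3: (m,n)=(2,1) → π∥ = 2+1·λ ≈ 3.6180, π⊥ = 2+1·λ' ≈ 1.3820 ∈ [0.4, 1.8) ⇒ IN Λ
candidate 4: (m,n)=(10,12) → π∥ = 10+12·λ ≈ 29.4164, π⊥ = 10+12·λ' ≈ 2.5836 ∉ [0.4, 1.8) ⇒ out
candidate 5: (m,n)=(-4,-9) → π∥ = -4-9·λ ≈ -18.5623, π⊥ = -4-9·λ' ≈ 1.5623 ∈ [0.4, 1.8) ⇒ IN Λ
candidate 6: (m,n)=(0,-2) → π∥ = 0-2·λ ≈ -3.2361, π⊥ = 0-2·λ' ≈ 1.2361 ∈ [0.4, 1.8) ⇒ IN Λ
candidate 7: (m,n)=(-3,-8) → π∥ = -3-8·λ ≈ -15.9443, π⊥ = -3-8·λ' ≈ 1.9443 ∉ [0.4, 1.8) ⇒ out
candidate 8: (m,n)=(17,8) → π∥ = 17+8·λ ≈ 29.9443, π⊥ = 17+8·λ' ≈ 12.0557 ∉ [0.4, 1.8) ⇒ out
candidate 9: (m,n)=(-16,0) → π∥ = -16+0·λ ≈ -16.0000, π⊥ = -16+0·λ' ≈ -16.0000 ∉ [0.4, 1.8) ⇒ out

1, 2, 3, 5, 6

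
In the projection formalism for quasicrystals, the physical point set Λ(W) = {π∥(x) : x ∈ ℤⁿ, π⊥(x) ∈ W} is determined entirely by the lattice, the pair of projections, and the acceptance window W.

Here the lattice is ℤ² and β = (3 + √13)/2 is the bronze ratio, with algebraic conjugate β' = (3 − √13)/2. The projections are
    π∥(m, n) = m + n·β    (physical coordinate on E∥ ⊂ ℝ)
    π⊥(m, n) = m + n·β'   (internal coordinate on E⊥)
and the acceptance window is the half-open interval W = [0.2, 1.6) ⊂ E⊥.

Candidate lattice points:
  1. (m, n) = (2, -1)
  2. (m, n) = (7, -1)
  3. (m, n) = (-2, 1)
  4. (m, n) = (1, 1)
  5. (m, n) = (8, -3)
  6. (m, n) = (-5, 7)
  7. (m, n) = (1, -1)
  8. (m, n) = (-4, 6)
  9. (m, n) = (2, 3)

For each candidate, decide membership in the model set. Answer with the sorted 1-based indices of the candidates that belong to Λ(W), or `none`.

4, 7, 9

Numerically β ≈ 3.30278 and β' = −1/β ≈ -0.30278.
[1] lift (2,-1): star map gives 2.30278; window check 0.2 ≤ 2.30278 < 1.6 is false → out
[2] lift (7,-1): star map gives 7.30278; window check 0.2 ≤ 7.30278 < 1.6 is false → out
[3] lift (-2,1): star map gives -2.30278; window check 0.2 ≤ -2.30278 < 1.6 is false → out
[4] lift (1,1): star map gives 0.69722; window check 0.2 ≤ 0.69722 < 1.6 is true → IN Λ
[5] lift (8,-3): star map gives 8.90833; window check 0.2 ≤ 8.90833 < 1.6 is false → out
[6] lift (-5,7): star map gives -7.11943; window check 0.2 ≤ -7.11943 < 1.6 is false → out
[7] lift (1,-1): star map gives 1.30278; window check 0.2 ≤ 1.30278 < 1.6 is true → IN Λ
[8] lift (-4,6): star map gives -5.81665; window check 0.2 ≤ -5.81665 < 1.6 is false → out
[9] lift (2,3): star map gives 1.09167; window check 0.2 ≤ 1.09167 < 1.6 is true → IN Λ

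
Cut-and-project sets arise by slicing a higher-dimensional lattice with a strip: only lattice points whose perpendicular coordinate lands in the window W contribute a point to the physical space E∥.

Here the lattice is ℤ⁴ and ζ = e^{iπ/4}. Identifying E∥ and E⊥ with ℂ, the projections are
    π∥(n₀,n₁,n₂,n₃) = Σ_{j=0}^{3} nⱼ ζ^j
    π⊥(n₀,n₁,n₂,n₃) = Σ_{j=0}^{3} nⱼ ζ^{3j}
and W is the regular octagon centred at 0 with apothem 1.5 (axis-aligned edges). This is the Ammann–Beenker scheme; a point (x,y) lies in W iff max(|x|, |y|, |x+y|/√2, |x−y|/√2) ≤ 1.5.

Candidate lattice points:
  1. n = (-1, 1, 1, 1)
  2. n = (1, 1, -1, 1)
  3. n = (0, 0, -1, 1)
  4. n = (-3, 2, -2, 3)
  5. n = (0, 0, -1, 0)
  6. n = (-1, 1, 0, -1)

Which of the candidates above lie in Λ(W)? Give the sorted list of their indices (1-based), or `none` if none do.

1, 5

π⊥(n) = n₀ + n₁ζ³ + n₂ζ⁶ + n₃ζ⁹ where ζ = e^{iπ/4}.
#1 (-1, 1, 1, 1): internal (-1.00000, 0.41421); octagon support 1.00000 vs apothem 1.5 → ∈ W
#2 (1, 1, -1, 1): internal (1.00000, 2.41421); octagon support 2.41421 vs apothem 1.5 → ∉ W
#3 (0, 0, -1, 1): internal (0.70711, 1.70711); octagon support 1.70711 vs apothem 1.5 → ∉ W
#4 (-3, 2, -2, 3): internal (-2.29289, 5.53553); octagon support 5.53553 vs apothem 1.5 → ∉ W
#5 (0, 0, -1, 0): internal (0.00000, 1.00000); octagon support 1.00000 vs apothem 1.5 → ∈ W
#6 (-1, 1, 0, -1): internal (-2.41421, 0.00000); octagon support 2.41421 vs apothem 1.5 → ∉ W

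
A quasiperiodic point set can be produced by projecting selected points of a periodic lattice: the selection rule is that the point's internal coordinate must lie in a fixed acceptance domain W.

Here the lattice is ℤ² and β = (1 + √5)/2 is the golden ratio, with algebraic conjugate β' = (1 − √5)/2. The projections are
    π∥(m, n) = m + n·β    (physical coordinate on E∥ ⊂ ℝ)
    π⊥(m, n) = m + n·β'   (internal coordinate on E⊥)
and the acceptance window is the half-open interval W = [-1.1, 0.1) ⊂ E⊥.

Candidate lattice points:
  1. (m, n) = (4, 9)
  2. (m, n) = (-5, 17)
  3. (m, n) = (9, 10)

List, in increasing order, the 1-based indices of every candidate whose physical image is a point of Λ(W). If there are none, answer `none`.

none

Compute β' = (1−√5)/2 = -0.618034, so π⊥(m,n) = m -0.618034·n.
[1] lift (4,9): star map gives -1.562306; window check -1.1 ≤ -1.562306 < 0.1 is false → out
[2] lift (-5,17): star map gives -15.506578; window check -1.1 ≤ -15.506578 < 0.1 is false → out
[3] lift (9,10): star map gives 2.819660; window check -1.1 ≤ 2.819660 < 0.1 is false → out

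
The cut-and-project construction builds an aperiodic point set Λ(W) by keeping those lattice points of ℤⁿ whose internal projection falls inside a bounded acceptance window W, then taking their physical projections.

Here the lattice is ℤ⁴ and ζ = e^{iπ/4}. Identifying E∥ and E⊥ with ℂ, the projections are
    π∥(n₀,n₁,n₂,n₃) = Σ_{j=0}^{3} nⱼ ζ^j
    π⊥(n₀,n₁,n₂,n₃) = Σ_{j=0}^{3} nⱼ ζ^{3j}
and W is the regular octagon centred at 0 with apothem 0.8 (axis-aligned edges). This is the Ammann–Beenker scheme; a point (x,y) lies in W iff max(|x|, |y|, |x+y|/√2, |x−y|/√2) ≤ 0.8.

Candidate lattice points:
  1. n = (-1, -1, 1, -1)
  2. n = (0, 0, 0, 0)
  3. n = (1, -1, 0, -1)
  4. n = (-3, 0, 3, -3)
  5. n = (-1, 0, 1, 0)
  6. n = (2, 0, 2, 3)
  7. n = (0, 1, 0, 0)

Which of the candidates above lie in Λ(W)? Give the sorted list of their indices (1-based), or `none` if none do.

2

With ζ = e^{iπ/4} the internal vectors are ζ^0,ζ^3,ζ^6,ζ^9.
candidate 1: n = (-1, -1, 1, -1) → π⊥ ≈ (-1.0000, -2.4142); max(|x|,|y|,|x±y|/√2) = 2.4142 > 0.8 ⇒ ∉ W
candidate 2: n = (0, 0, 0, 0) → π⊥ ≈ (+0.0000, +0.0000); max(|x|,|y|,|x±y|/√2) = 0.0000 ≤ 0.8 ⇒ ∈ W
candidate 3: n = (1, -1, 0, -1) → π⊥ ≈ (+1.0000, -1.4142); max(|x|,|y|,|x±y|/√2) = 1.7071 > 0.8 ⇒ ∉ W
candidate 4: n = (-3, 0, 3, -3) → π⊥ ≈ (-5.1213, -5.1213); max(|x|,|y|,|x±y|/√2) = 7.2426 > 0.8 ⇒ ∉ W
candidate 5: n = (-1, 0, 1, 0) → π⊥ ≈ (-1.0000, -1.0000); max(|x|,|y|,|x±y|/√2) = 1.4142 > 0.8 ⇒ ∉ W
candidate 6: n = (2, 0, 2, 3) → π⊥ ≈ (+4.1213, +0.1213); max(|x|,|y|,|x±y|/√2) = 4.1213 > 0.8 ⇒ ∉ W
candidate 7: n = (0, 1, 0, 0) → π⊥ ≈ (-0.7071, +0.7071); max(|x|,|y|,|x±y|/√2) = 1.0000 > 0.8 ⇒ ∉ W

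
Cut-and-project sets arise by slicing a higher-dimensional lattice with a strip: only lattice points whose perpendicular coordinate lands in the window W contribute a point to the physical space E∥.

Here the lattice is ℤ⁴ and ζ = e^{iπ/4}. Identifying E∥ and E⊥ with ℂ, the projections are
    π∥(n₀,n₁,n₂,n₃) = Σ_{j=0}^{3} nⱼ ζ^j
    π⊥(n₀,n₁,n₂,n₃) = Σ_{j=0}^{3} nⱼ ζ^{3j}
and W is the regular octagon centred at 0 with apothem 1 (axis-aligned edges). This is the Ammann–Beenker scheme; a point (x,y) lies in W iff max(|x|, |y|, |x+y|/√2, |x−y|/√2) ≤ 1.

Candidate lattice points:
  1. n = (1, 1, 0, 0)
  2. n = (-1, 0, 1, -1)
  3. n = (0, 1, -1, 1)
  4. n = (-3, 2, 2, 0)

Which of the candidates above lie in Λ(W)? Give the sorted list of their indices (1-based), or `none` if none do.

1

With ζ = e^{iπ/4} the internal vectors are ζ^0,ζ^3,ζ^6,ζ^9.
candidate 1: n = (1, 1, 0, 0) → π⊥ ≈ (+0.2929, +0.7071); max(|x|,|y|,|x±y|/√2) = 0.7071 ≤ 1 ⇒ ∈ W
candidate 2: n = (-1, 0, 1, -1) → π⊥ ≈ (-1.7071, -1.7071); max(|x|,|y|,|x±y|/√2) = 2.4142 > 1 ⇒ ∉ W
candidate 3: n = (0, 1, -1, 1) → π⊥ ≈ (+0.0000, +2.4142); max(|x|,|y|,|x±y|/√2) = 2.4142 > 1 ⇒ ∉ W
candidate 4: n = (-3, 2, 2, 0) → π⊥ ≈ (-4.4142, -0.5858); max(|x|,|y|,|x±y|/√2) = 4.4142 > 1 ⇒ ∉ W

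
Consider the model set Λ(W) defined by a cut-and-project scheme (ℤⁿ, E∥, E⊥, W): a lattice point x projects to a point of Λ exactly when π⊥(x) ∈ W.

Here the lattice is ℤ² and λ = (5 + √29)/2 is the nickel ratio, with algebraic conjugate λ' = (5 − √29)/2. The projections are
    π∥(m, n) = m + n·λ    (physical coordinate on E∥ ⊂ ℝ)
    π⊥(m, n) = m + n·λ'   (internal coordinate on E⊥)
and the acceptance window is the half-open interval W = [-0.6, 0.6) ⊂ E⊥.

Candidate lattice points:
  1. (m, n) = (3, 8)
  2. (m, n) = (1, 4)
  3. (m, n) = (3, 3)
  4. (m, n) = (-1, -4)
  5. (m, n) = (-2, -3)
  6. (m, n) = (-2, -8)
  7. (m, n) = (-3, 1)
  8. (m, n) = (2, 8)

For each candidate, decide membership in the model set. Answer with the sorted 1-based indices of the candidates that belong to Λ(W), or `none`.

2, 4, 6, 8

Numerically λ ≈ 5.1926 and λ' = −1/λ ≈ -0.1926.
candidate 1: (m,n)=(3,8) → π∥ = 3+8·λ ≈ 44.5407, π⊥ = 3+8·λ' ≈ 1.4593 ∉ [-0.6, 0.6) ⇒ out
candidate 2: (m,n)=(1,4) → π∥ = 1+4·λ ≈ 21.7703, π⊥ = 1+4·λ' ≈ 0.2297 ∈ [-0.6, 0.6) ⇒ IN Λ
candidate 3: (m,n)=(3,3) → π∥ = 3+3·λ ≈ 18.5777, π⊥ = 3+3·λ' ≈ 2.4223 ∉ [-0.6, 0.6) ⇒ out
candidate 4: (m,n)=(-1,-4) → π∥ = -1-4·λ ≈ -21.7703, π⊥ = -1-4·λ' ≈ -0.2297 ∈ [-0.6, 0.6) ⇒ IN Λ
candidate 5: (m,n)=(-2,-3) → π∥ = -2-3·λ ≈ -17.5777, π⊥ = -2-3·λ' ≈ -1.4223 ∉ [-0.6, 0.6) ⇒ out
candidate 6: (m,n)=(-2,-8) → π∥ = -2-8·λ ≈ -43.5407, π⊥ = -2-8·λ' ≈ -0.4593 ∈ [-0.6, 0.6) ⇒ IN Λ
candidate 7: (m,n)=(-3,1) → π∥ = -3+1·λ ≈ 2.1926, π⊥ = -3+1·λ' ≈ -3.1926 ∉ [-0.6, 0.6) ⇒ out
candidate 8: (m,n)=(2,8) → π∥ = 2+8·λ ≈ 43.5407, π⊥ = 2+8·λ' ≈ 0.4593 ∈ [-0.6, 0.6) ⇒ IN Λ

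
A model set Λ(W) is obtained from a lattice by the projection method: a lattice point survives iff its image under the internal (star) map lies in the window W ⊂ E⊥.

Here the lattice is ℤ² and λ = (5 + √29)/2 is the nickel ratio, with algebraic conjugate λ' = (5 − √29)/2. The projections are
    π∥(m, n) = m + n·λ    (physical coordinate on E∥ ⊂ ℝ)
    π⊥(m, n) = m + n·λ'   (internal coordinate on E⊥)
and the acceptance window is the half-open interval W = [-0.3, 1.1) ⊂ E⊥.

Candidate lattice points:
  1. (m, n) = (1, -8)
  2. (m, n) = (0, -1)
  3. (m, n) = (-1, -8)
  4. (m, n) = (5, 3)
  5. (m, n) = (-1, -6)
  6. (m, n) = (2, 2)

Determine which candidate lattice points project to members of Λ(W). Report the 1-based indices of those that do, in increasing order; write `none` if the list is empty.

Numerically λ ≈ 5.192582 and λ' = −1/λ ≈ -0.192582.
[1] lift (1,-8): star map gives 2.540659; window check -0.3 ≤ 2.540659 < 1.1 is false → out
[2] lift (0,-1): star map gives 0.192582; window check -0.3 ≤ 0.192582 < 1.1 is true → IN Λ
[3] lift (-1,-8): star map gives 0.540659; window check -0.3 ≤ 0.540659 < 1.1 is true → IN Λ
[4] lift (5,3): star map gives 4.422253; window check -0.3 ≤ 4.422253 < 1.1 is false → out
[5] lift (-1,-6): star map gives 0.155494; window check -0.3 ≤ 0.155494 < 1.1 is true → IN Λ
[6] lift (2,2): star map gives 1.614835; window check -0.3 ≤ 1.614835 < 1.1 is false → out

2, 3, 5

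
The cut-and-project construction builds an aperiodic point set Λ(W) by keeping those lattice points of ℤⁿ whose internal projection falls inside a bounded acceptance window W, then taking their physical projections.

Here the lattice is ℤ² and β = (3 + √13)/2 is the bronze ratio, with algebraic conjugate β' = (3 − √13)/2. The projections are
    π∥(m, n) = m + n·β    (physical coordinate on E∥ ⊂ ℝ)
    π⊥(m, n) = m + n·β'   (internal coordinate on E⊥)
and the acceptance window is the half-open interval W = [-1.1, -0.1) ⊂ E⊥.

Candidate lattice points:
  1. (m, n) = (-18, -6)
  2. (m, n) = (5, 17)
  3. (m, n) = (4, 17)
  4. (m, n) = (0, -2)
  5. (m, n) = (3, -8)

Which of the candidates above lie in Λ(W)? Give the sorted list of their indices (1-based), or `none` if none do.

2

β' = (3−√13)/2 ≈ -0.302776.
[1] lift (-18,-6): star map gives -16.183346; window check -1.1 ≤ -16.183346 < -0.1 is false → out
[2] lift (5,17): star map gives -0.147186; window check -1.1 ≤ -0.147186 < -0.1 is true → IN Λ
[3] lift (4,17): star map gives -1.147186; window check -1.1 ≤ -1.147186 < -0.1 is false → out
[4] lift (0,-2): star map gives 0.605551; window check -1.1 ≤ 0.605551 < -0.1 is false → out
[5] lift (3,-8): star map gives 5.422205; window check -1.1 ≤ 5.422205 < -0.1 is false → out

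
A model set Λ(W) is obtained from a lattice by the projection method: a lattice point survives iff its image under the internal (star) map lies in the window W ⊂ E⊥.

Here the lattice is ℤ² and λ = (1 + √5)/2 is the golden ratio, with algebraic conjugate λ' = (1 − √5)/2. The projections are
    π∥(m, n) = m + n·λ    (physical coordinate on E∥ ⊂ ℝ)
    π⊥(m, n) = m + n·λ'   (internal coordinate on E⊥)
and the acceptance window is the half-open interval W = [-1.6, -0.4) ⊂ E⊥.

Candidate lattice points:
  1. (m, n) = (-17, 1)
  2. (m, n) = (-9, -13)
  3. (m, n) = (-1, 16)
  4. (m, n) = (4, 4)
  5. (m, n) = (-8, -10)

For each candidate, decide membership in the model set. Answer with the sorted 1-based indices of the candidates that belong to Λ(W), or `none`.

Compute λ' = (1−√5)/2 = -0.6180, so π⊥(m,n) = m -0.6180·n.
[1] lift (-17,1): star map gives -17.6180; window check -1.6 ≤ -17.6180 < -0.4 is false → out
[2] lift (-9,-13): star map gives -0.9656; window check -1.6 ≤ -0.9656 < -0.4 is true → IN Λ
[3] lift (-1,16): star map gives -10.8885; window check -1.6 ≤ -10.8885 < -0.4 is false → out
[4] lift (4,4): star map gives 1.5279; window check -1.6 ≤ 1.5279 < -0.4 is false → out
[5] lift (-8,-10): star map gives -1.8197; window check -1.6 ≤ -1.8197 < -0.4 is false → out

2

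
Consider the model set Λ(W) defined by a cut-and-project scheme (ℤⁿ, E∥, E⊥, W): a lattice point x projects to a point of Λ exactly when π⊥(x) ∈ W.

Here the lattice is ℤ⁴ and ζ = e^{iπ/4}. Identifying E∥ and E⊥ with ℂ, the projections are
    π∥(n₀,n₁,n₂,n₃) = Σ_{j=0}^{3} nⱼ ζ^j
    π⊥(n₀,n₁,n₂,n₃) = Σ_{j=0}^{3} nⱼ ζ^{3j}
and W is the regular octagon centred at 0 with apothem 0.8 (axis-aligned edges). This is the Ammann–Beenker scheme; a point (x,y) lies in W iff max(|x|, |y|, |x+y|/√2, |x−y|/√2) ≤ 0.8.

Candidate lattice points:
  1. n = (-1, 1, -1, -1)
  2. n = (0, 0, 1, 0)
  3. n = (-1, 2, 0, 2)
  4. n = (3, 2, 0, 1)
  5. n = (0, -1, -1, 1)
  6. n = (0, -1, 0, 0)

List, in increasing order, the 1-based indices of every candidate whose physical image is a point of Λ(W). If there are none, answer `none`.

none

π⊥(n) = n₀ + n₁ζ³ + n₂ζ⁶ + n₃ζ⁹ where ζ = e^{iπ/4}.
#1 (-1, 1, -1, -1): internal (-2.4142, 1.0000); octagon support 2.4142 vs apothem 0.8 → ∉ W
#2 (0, 0, 1, 0): internal (0.0000, -1.0000); octagon support 1.0000 vs apothem 0.8 → ∉ W
#3 (-1, 2, 0, 2): internal (-1.0000, 2.8284); octagon support 2.8284 vs apothem 0.8 → ∉ W
#4 (3, 2, 0, 1): internal (2.2929, 2.1213); octagon support 3.1213 vs apothem 0.8 → ∉ W
#5 (0, -1, -1, 1): internal (1.4142, 1.0000); octagon support 1.7071 vs apothem 0.8 → ∉ W
#6 (0, -1, 0, 0): internal (0.7071, -0.7071); octagon support 1.0000 vs apothem 0.8 → ∉ W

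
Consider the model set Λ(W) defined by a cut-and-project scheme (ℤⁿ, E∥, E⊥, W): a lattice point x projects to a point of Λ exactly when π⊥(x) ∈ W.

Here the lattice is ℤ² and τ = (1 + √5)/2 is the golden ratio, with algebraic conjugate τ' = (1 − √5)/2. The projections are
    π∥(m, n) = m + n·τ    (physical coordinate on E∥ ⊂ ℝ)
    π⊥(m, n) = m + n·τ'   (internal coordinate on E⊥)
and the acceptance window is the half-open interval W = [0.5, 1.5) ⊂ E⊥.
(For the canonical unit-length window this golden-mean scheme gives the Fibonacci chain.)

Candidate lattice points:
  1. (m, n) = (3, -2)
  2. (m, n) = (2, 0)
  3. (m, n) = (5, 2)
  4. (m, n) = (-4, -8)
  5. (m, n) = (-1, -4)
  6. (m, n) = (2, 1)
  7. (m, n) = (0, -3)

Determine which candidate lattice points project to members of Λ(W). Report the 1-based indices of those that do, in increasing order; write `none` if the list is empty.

Numerically τ ≈ 1.618034 and τ' = −1/τ ≈ -0.618034.
candidate 1: (m,n)=(3,-2) → π∥ = 3-2·τ ≈ -0.236068, π⊥ = 3-2·τ' ≈ 4.236068 ∉ [0.5, 1.5) ⇒ out
candidate 2: (m,n)=(2,0) → π∥ = 2+0·τ ≈ 2.000000, π⊥ = 2+0·τ' ≈ 2.000000 ∉ [0.5, 1.5) ⇒ out
candidate 3: (m,n)=(5,2) → π∥ = 5+2·τ ≈ 8.236068, π⊥ = 5+2·τ' ≈ 3.763932 ∉ [0.5, 1.5) ⇒ out
candidate 4: (m,n)=(-4,-8) → π∥ = -4-8·τ ≈ -16.944272, π⊥ = -4-8·τ' ≈ 0.944272 ∈ [0.5, 1.5) ⇒ IN Λ
candidate 5: (m,n)=(-1,-4) → π∥ = -1-4·τ ≈ -7.472136, π⊥ = -1-4·τ' ≈ 1.472136 ∈ [0.5, 1.5) ⇒ IN Λ
candidate 6: (m,n)=(2,1) → π∥ = 2+1·τ ≈ 3.618034, π⊥ = 2+1·τ' ≈ 1.381966 ∈ [0.5, 1.5) ⇒ IN Λ
candidate 7: (m,n)=(0,-3) → π∥ = 0-3·τ ≈ -4.854102, π⊥ = 0-3·τ' ≈ 1.854102 ∉ [0.5, 1.5) ⇒ out

4, 5, 6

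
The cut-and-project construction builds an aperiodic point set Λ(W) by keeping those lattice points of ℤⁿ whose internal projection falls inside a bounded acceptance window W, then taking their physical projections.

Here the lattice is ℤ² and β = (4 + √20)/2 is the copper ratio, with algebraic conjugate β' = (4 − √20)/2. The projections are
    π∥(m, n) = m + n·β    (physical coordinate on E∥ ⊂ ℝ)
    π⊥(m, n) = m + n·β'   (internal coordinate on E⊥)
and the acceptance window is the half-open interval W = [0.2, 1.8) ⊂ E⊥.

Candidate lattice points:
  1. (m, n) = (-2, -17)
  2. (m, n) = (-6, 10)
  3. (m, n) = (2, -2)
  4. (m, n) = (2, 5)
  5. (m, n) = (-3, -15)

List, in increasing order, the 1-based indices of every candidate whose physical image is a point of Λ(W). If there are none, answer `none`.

4, 5

Numerically β ≈ 4.2361 and β' = −1/β ≈ -0.2361.
#1 (-2,-17): internal coord -2 + (-17)·β' = +2.0132; +2.0132 ∉ [0.2, 1.8) → out
#2 (-6,10): internal coord -6 + (10)·β' = -8.3607; -8.3607 ∉ [0.2, 1.8) → out
#3 (2,-2): internal coord 2 + (-2)·β' = +2.4721; +2.4721 ∉ [0.2, 1.8) → out
#4 (2,5): internal coord 2 + (5)·β' = +0.8197; +0.8197 ∈ [0.2, 1.8) → IN Λ
#5 (-3,-15): internal coord -3 + (-15)·β' = +0.5410; +0.5410 ∈ [0.2, 1.8) → IN Λ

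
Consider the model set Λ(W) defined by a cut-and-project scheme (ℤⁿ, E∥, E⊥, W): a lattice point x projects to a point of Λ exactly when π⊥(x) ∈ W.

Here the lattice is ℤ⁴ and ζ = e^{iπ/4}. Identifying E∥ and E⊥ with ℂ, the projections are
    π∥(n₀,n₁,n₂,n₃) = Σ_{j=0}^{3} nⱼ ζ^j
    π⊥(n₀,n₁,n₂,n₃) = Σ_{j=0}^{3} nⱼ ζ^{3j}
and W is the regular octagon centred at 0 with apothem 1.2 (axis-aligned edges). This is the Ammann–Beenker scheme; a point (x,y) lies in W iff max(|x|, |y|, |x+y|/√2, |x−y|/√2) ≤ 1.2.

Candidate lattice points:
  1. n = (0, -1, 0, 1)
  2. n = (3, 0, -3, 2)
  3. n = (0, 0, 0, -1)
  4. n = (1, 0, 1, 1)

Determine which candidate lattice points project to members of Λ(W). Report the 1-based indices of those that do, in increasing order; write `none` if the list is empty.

With ζ = e^{iπ/4} the internal vectors are ζ^0,ζ^3,ζ^6,ζ^9.
candidate 1: n = (0, -1, 0, 1) → π⊥ ≈ (+1.4142, +0.0000); max(|x|,|y|,|x±y|/√2) = 1.4142 > 1.2 ⇒ ∉ W
candidate 2: n = (3, 0, -3, 2) → π⊥ ≈ (+4.4142, +4.4142); max(|x|,|y|,|x±y|/√2) = 6.2426 > 1.2 ⇒ ∉ W
candidate 3: n = (0, 0, 0, -1) → π⊥ ≈ (-0.7071, -0.7071); max(|x|,|y|,|x±y|/√2) = 1.0000 ≤ 1.2 ⇒ ∈ W
candidate 4: n = (1, 0, 1, 1) → π⊥ ≈ (+1.7071, -0.2929); max(|x|,|y|,|x±y|/√2) = 1.7071 > 1.2 ⇒ ∉ W

3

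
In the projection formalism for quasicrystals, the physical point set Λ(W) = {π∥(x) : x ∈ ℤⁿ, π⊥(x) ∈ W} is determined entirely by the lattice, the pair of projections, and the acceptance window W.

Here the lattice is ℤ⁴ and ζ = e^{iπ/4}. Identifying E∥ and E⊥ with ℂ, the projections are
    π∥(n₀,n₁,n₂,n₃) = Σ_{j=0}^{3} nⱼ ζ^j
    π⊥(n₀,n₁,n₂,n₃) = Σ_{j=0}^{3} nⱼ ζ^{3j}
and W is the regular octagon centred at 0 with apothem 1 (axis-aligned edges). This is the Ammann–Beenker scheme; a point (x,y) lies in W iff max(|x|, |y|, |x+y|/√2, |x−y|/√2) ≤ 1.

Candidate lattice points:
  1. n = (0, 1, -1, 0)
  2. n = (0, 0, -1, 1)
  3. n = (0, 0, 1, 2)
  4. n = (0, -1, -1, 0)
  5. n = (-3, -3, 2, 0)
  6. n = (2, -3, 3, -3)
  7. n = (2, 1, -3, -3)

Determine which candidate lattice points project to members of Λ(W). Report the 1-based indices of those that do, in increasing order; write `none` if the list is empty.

With ζ = e^{iπ/4} the internal vectors are ζ^0,ζ^3,ζ^6,ζ^9.
#1 (0, 1, -1, 0): internal (-0.707107, 1.707107); octagon support 1.707107 vs apothem 1 → ∉ W
#2 (0, 0, -1, 1): internal (0.707107, 1.707107); octagon support 1.707107 vs apothem 1 → ∉ W
#3 (0, 0, 1, 2): internal (1.414214, 0.414214); octagon support 1.414214 vs apothem 1 → ∉ W
#4 (0, -1, -1, 0): internal (0.707107, 0.292893); octagon support 0.707107 vs apothem 1 → ∈ W
#5 (-3, -3, 2, 0): internal (-0.878680, -4.121320); octagon support 4.121320 vs apothem 1 → ∉ W
#6 (2, -3, 3, -3): internal (2.000000, -7.242641); octagon support 7.242641 vs apothem 1 → ∉ W
#7 (2, 1, -3, -3): internal (-0.828427, 1.585786); octagon support 1.707107 vs apothem 1 → ∉ W

4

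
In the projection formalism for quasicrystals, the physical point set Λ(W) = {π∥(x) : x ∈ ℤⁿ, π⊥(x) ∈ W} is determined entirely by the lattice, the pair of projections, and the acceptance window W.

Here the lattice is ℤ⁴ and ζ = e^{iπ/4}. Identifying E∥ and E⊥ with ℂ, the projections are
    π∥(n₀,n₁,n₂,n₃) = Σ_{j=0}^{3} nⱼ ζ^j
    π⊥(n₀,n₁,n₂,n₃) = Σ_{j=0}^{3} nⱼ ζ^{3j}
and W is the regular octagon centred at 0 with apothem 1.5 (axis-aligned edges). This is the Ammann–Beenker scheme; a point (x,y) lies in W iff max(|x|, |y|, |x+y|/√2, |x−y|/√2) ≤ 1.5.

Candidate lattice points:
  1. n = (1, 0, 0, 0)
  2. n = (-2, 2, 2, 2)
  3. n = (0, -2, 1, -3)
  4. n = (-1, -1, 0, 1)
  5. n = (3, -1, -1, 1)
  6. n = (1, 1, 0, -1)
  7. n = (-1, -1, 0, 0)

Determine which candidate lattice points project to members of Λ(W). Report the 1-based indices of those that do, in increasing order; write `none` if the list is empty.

1, 4, 6, 7

With ζ = e^{iπ/4} the internal vectors are ζ^0,ζ^3,ζ^6,ζ^9.
#1 (1, 0, 0, 0): internal (1.0000, 0.0000); octagon support 1.0000 vs apothem 1.5 → ∈ W
#2 (-2, 2, 2, 2): internal (-2.0000, 0.8284); octagon support 2.0000 vs apothem 1.5 → ∉ W
#3 (0, -2, 1, -3): internal (-0.7071, -4.5355); octagon support 4.5355 vs apothem 1.5 → ∉ W
#4 (-1, -1, 0, 1): internal (0.4142, 0.0000); octagon support 0.4142 vs apothem 1.5 → ∈ W
#5 (3, -1, -1, 1): internal (4.4142, 1.0000); octagon support 4.4142 vs apothem 1.5 → ∉ W
#6 (1, 1, 0, -1): internal (-0.4142, 0.0000); octagon support 0.4142 vs apothem 1.5 → ∈ W
#7 (-1, -1, 0, 0): internal (-0.2929, -0.7071); octagon support 0.7071 vs apothem 1.5 → ∈ W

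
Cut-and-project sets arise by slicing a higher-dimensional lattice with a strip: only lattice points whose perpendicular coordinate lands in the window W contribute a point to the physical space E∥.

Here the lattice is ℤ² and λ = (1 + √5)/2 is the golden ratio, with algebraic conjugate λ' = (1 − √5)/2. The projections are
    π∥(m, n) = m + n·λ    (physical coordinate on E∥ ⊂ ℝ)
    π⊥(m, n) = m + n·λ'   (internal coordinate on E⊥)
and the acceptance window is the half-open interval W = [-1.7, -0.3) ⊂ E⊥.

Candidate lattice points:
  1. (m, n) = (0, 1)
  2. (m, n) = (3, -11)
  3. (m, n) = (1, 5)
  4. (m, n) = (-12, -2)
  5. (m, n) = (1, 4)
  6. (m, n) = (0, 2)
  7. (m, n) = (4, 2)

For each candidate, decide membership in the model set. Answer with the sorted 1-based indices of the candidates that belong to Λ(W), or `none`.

Compute λ' = (1−√5)/2 = -0.618034, so π⊥(m,n) = m -0.618034·n.
candidate 1: (m,n)=(0,1) → π∥ = 0+1·λ ≈ 1.618034, π⊥ = 0+1·λ' ≈ -0.618034 ∈ [-1.7, -0.3) ⇒ IN Λ
candidate 2: (m,n)=(3,-11) → π∥ = 3-11·λ ≈ -14.798374, π⊥ = 3-11·λ' ≈ 9.798374 ∉ [-1.7, -0.3) ⇒ out
candidate 3: (m,n)=(1,5) → π∥ = 1+5·λ ≈ 9.090170, π⊥ = 1+5·λ' ≈ -2.090170 ∉ [-1.7, -0.3) ⇒ out
candidate 4: (m,n)=(-12,-2) → π∥ = -12-2·λ ≈ -15.236068, π⊥ = -12-2·λ' ≈ -10.763932 ∉ [-1.7, -0.3) ⇒ out
candidate 5: (m,n)=(1,4) → π∥ = 1+4·λ ≈ 7.472136, π⊥ = 1+4·λ' ≈ -1.472136 ∈ [-1.7, -0.3) ⇒ IN Λ
candidate 6: (m,n)=(0,2) → π∥ = 0+2·λ ≈ 3.236068, π⊥ = 0+2·λ' ≈ -1.236068 ∈ [-1.7, -0.3) ⇒ IN Λ
candidate 7: (m,n)=(4,2) → π∥ = 4+2·λ ≈ 7.236068, π⊥ = 4+2·λ' ≈ 2.763932 ∉ [-1.7, -0.3) ⇒ out

1, 5, 6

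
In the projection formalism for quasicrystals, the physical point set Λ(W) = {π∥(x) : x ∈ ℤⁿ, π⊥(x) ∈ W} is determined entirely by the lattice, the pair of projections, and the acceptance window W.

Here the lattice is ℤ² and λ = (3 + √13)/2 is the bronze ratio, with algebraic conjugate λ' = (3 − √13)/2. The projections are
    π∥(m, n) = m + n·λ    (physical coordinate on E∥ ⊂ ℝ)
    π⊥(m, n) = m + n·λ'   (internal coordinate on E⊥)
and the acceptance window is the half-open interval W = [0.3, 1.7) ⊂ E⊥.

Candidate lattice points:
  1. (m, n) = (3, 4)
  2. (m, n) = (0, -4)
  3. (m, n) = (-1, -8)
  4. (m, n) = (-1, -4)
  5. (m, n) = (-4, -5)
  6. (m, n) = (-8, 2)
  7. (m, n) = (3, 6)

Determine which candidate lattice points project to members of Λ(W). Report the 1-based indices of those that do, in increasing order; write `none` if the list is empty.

2, 3, 7

Compute λ' = (3−√13)/2 = -0.302776, so π⊥(m,n) = m -0.302776·n.
#1 (3,4): internal coord 3 + (4)·λ' = +1.788897; +1.788897 ∉ [0.3, 1.7) → out
#2 (0,-4): internal coord 0 + (-4)·λ' = +1.211103; +1.211103 ∈ [0.3, 1.7) → IN Λ
#3 (-1,-8): internal coord -1 + (-8)·λ' = +1.422205; +1.422205 ∈ [0.3, 1.7) → IN Λ
#4 (-1,-4): internal coord -1 + (-4)·λ' = +0.211103; +0.211103 ∉ [0.3, 1.7) → out
#5 (-4,-5): internal coord -4 + (-5)·λ' = -2.486122; -2.486122 ∉ [0.3, 1.7) → out
#6 (-8,2): internal coord -8 + (2)·λ' = -8.605551; -8.605551 ∉ [0.3, 1.7) → out
#7 (3,6): internal coord 3 + (6)·λ' = +1.183346; +1.183346 ∈ [0.3, 1.7) → IN Λ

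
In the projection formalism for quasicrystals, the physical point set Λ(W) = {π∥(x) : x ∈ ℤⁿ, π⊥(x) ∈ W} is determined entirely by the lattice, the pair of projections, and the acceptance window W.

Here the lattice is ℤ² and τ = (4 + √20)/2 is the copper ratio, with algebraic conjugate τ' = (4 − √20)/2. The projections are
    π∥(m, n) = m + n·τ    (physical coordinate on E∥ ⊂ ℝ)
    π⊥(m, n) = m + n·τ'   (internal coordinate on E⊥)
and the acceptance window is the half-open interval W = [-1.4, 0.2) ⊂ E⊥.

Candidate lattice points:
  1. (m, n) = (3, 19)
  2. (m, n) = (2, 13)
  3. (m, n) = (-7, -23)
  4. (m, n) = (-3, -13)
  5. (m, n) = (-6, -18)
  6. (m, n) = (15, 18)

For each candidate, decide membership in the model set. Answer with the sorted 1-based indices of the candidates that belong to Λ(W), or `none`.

2, 4

Numerically τ ≈ 4.236068 and τ' = −1/τ ≈ -0.236068.
candidate 1: (m,n)=(3,19) → π∥ = 3+19·τ ≈ 83.485292, π⊥ = 3+19·τ' ≈ -1.485292 ∉ [-1.4, 0.2) ⇒ out
candidate 2: (m,n)=(2,13) → π∥ = 2+13·τ ≈ 57.068884, π⊥ = 2+13·τ' ≈ -1.068884 ∈ [-1.4, 0.2) ⇒ IN Λ
candidate 3: (m,n)=(-7,-23) → π∥ = -7-23·τ ≈ -104.429563, π⊥ = -7-23·τ' ≈ -1.570437 ∉ [-1.4, 0.2) ⇒ out
candidate 4: (m,n)=(-3,-13) → π∥ = -3-13·τ ≈ -58.068884, π⊥ = -3-13·τ' ≈ 0.068884 ∈ [-1.4, 0.2) ⇒ IN Λ
candidate 5: (m,n)=(-6,-18) → π∥ = -6-18·τ ≈ -82.249224, π⊥ = -6-18·τ' ≈ -1.750776 ∉ [-1.4, 0.2) ⇒ out
candidate 6: (m,n)=(15,18) → π∥ = 15+18·τ ≈ 91.249224, π⊥ = 15+18·τ' ≈ 10.750776 ∉ [-1.4, 0.2) ⇒ out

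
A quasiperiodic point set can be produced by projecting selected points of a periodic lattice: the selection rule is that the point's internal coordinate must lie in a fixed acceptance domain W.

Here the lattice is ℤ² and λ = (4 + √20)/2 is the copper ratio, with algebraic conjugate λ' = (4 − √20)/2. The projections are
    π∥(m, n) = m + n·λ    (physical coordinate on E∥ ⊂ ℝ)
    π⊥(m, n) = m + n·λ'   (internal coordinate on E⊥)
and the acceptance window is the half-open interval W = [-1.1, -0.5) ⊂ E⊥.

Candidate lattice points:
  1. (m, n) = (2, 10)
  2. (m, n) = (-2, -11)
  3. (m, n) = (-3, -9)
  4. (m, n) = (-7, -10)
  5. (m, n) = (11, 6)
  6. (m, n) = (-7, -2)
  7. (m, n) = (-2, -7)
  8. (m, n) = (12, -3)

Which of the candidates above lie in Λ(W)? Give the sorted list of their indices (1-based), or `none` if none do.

3

Numerically λ ≈ 4.23607 and λ' = −1/λ ≈ -0.23607.
[1] lift (2,10): star map gives -0.36068; window check -1.1 ≤ -0.36068 < -0.5 is false → out
[2] lift (-2,-11): star map gives 0.59675; window check -1.1 ≤ 0.59675 < -0.5 is false → out
[3] lift (-3,-9): star map gives -0.87539; window check -1.1 ≤ -0.87539 < -0.5 is true → IN Λ
[4] lift (-7,-10): star map gives -4.63932; window check -1.1 ≤ -4.63932 < -0.5 is false → out
[5] lift (11,6): star map gives 9.58359; window check -1.1 ≤ 9.58359 < -0.5 is false → out
[6] lift (-7,-2): star map gives -6.52786; window check -1.1 ≤ -6.52786 < -0.5 is false → out
[7] lift (-2,-7): star map gives -0.34752; window check -1.1 ≤ -0.34752 < -0.5 is false → out
[8] lift (12,-3): star map gives 12.70820; window check -1.1 ≤ 12.70820 < -0.5 is false → out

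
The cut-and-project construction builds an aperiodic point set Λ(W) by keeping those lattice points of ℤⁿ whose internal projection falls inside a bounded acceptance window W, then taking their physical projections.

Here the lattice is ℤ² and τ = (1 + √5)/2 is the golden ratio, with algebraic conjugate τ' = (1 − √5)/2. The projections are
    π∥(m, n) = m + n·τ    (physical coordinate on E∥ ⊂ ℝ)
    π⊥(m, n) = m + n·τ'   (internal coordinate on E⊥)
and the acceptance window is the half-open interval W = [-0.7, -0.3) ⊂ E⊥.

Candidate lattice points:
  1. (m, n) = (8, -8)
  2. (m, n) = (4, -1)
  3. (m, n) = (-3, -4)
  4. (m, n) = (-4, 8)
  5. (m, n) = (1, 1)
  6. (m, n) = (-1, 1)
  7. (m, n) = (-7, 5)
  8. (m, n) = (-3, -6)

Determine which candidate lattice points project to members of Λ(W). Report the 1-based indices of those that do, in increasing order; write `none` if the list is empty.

Compute τ' = (1−√5)/2 = -0.618034, so π⊥(m,n) = m -0.618034·n.
#1 (8,-8): internal coord 8 + (-8)·τ' = +12.944272; +12.944272 ∉ [-0.7, -0.3) → out
#2 (4,-1): internal coord 4 + (-1)·τ' = +4.618034; +4.618034 ∉ [-0.7, -0.3) → out
#3 (-3,-4): internal coord -3 + (-4)·τ' = -0.527864; -0.527864 ∈ [-0.7, -0.3) → IN Λ
#4 (-4,8): internal coord -4 + (8)·τ' = -8.944272; -8.944272 ∉ [-0.7, -0.3) → out
#5 (1,1): internal coord 1 + (1)·τ' = +0.381966; +0.381966 ∉ [-0.7, -0.3) → out
#6 (-1,1): internal coord -1 + (1)·τ' = -1.618034; -1.618034 ∉ [-0.7, -0.3) → out
#7 (-7,5): internal coord -7 + (5)·τ' = -10.090170; -10.090170 ∉ [-0.7, -0.3) → out
#8 (-3,-6): internal coord -3 + (-6)·τ' = +0.708204; +0.708204 ∉ [-0.7, -0.3) → out

3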